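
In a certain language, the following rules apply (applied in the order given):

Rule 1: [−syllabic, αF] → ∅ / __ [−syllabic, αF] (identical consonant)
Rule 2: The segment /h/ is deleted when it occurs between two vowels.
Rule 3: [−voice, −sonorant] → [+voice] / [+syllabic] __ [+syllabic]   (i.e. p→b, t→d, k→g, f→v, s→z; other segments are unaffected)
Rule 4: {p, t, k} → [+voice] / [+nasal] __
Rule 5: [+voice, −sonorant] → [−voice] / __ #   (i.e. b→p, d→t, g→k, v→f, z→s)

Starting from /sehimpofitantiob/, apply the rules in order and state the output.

Rule 1 (degemination): no segment meets the environment; /sehimpofitantiob/ is unchanged.
Rule 2 (intervocalic h-deletion): /h/ occurs between vowels /e/ and /i/, so it deletes. /sehimpofitantiob/ → seimpofitantiob.
Rule 3 (intervocalic voicing): /f/ is a voiceless obstruent between vowels /o/ and /i/, so it voices to [v]. /t/ is a voiceless obstruent between vowels /i/ and /a/, so it voices to [d]. /seimpofitantiob/ → seimpovidantiob.
Rule 4 (post-nasal voicing): /p/ is a voiceless stop immediately after the nasal /m/, so it voices to [b]. /t/ is a voiceless stop immediately after the nasal /n/, so it voices to [d]. /seimpovidantiob/ → seimbovidandiob.
Rule 5 (final devoicing): /b/ is a voiced obstruent in word-final position, so it devoices to [p]. /seimbovidandiob/ → seimbovidandiop.

seimbovidandiop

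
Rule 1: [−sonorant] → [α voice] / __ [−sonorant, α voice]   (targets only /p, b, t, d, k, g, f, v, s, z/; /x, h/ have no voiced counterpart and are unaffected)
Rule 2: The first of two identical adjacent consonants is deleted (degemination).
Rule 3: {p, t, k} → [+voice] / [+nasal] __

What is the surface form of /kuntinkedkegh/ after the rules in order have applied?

kundingetkekh

Rule 1 (regressive voicing assimilation): /d/ precedes the voiceless obstruent /k/, so it devoices to [t] by assimilation. /g/ precedes the voiceless obstruent /h/, so it devoices to [k] by assimilation. /kuntinkedkegh/ → kuntinketkekh.
Rule 2 (degemination): no segment meets the environment; /kuntinketkekh/ is unchanged.
Rule 3 (post-nasal voicing): /t/ is a voiceless stop immediately after the nasal /n/, so it voices to [d]. /k/ is a voiceless stop immediately after the nasal /n/, so it voices to [g]. /kuntinketkekh/ → kundingetkekh.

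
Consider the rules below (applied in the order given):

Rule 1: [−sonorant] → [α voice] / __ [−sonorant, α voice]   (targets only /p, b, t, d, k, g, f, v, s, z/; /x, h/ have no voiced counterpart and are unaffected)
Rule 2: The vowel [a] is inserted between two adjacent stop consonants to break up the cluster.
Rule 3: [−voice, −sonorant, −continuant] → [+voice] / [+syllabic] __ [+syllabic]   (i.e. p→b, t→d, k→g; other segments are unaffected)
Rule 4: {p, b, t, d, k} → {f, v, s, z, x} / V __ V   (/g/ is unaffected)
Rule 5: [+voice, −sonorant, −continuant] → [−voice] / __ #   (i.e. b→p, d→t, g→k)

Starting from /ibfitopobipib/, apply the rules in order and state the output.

Rule 1 (regressive voicing assimilation): /b/ precedes the voiceless obstruent /f/, so it devoices to [p] by assimilation. /ibfitopobipib/ → ipfitopobipib.
Rule 2 (stop-cluster a-epenthesis): no segment meets the environment; /ipfitopobipib/ is unchanged.
Rule 3 (intervocalic voicing): /t/ is a voiceless stop between vowels /i/ and /o/, so it voices to [d]. /p/ is a voiceless stop between vowels /o/ and /o/, so it voices to [b]. /p/ is a voiceless stop between vowels /i/ and /i/, so it voices to [b]. /ipfitopobipib/ → ipfidobobibib.
Rule 4 (intervocalic spirantization): /d/ is a stop between vowels /i/ and /o/, so it spirantizes to the fricative [z]. /b/ is a stop between vowels /o/ and /o/, so it spirantizes to the fricative [v]. /b/ is a stop between vowels /o/ and /i/, so it spirantizes to the fricative [v]. /b/ is a stop between vowels /i/ and /i/, so it spirantizes to the fricative [v]. /ipfidobobibib/ → ipfizovovivib.
Rule 5 (final devoicing): /b/ is a voiced stop in word-final position, so it devoices to [p]. /ipfizovovivib/ → ipfizovovivip.

ipfizovovivip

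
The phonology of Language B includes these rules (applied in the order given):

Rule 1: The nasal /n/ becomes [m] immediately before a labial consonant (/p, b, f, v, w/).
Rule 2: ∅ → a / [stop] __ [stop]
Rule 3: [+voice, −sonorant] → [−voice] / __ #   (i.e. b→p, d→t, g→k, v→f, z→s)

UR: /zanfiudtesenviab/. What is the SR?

zamfiudatesemviap

Rule 1 (nasal place assimilation): /n/ precedes the labial consonant /f/, so it assimilates in place to [m]. /n/ precedes the labial consonant /v/, so it assimilates in place to [m]. /zanfiudtesenviab/ → zamfiudtesemviab.
Rule 2 (stop-cluster a-epenthesis): /d/ and /t/ form a stop–stop cluster, so [a] is inserted between them. /zamfiudtesemviab/ → zamfiudatesemviab.
Rule 3 (final devoicing): /b/ is a voiced obstruent in word-final position, so it devoices to [p]. /zamfiudatesemviab/ → zamfiudatesemviap.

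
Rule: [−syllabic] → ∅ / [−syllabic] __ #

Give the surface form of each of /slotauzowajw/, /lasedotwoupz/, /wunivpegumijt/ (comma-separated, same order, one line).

slotauzowaj, lasedotwoup, wunivpegumij

/slotauzowajw/: /w/ is the second consonant of a word-final cluster /jw/, so it deletes. → [slotauzowaj].
/lasedotwoupz/: /z/ is the second consonant of a word-final cluster /pz/, so it deletes. → [lasedotwoup].
/wunivpegumijt/: /t/ is the second consonant of a word-final cluster /jt/, so it deletes. → [wunivpegumij].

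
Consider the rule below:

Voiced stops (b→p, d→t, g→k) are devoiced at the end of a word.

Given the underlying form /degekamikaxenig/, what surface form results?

degekamikaxenik

/g/ is a voiced stop in word-final position, so it devoices to [k].
Surface form: [degekamikaxenik].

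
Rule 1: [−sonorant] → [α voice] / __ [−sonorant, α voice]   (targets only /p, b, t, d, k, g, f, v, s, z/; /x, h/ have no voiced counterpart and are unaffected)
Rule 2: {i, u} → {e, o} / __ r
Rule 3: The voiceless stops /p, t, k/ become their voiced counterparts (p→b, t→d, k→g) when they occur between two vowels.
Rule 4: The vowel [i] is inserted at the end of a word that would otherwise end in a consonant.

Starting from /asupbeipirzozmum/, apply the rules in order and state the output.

asubbeiberzozmumi

Rule 1 (regressive voicing assimilation): /p/ precedes the voiced obstruent /b/, so it voices to [b] by assimilation. /asupbeipirzozmum/ → asubbeipirzozmum.
Rule 2 (pre-rhotic lowering): /i/ is a high vowel immediately before /r/, so it lowers to [e]. /asubbeipirzozmum/ → asubbeiperzozmum.
Rule 3 (intervocalic voicing): /p/ is a voiceless stop between vowels /i/ and /e/, so it voices to [b]. /asubbeiperzozmum/ → asubbeiberzozmum.
Rule 4 (final i-epenthesis): the form ends in the consonant /m/, so [i] is inserted word-finally. /asubbeiberzozmum/ → asubbeiberzozmumi.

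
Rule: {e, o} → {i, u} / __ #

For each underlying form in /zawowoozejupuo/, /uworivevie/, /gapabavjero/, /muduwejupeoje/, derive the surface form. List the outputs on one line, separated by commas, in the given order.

zawowoozejupuu, uworivevii, gapabavjeru, muduwejupeoji

/zawowoozejupuo/: /o/ is a mid vowel in word-final position, so it raises to [u]. → [zawowoozejupuu].
/uworivevie/: /e/ is a mid vowel in word-final position, so it raises to [i]. → [uworivevii].
/gapabavjero/: /o/ is a mid vowel in word-final position, so it raises to [u]. → [gapabavjeru].
/muduwejupeoje/: /e/ is a mid vowel in word-final position, so it raises to [i]. → [muduwejupeoji].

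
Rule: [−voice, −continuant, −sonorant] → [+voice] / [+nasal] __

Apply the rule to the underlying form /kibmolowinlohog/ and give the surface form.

kibmolowinlohog

No segment of /kibmolowinlohog/ meets the structural description of the rule, so the form surfaces unchanged.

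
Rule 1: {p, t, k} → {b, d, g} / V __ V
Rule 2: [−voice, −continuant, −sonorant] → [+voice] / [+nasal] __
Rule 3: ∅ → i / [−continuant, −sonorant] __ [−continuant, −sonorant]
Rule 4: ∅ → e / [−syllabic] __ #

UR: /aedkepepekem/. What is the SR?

Rule 1 (intervocalic voicing): /p/ is a voiceless stop between vowels /e/ and /e/, so it voices to [b]. /p/ is a voiceless stop between vowels /e/ and /e/, so it voices to [b]. /k/ is a voiceless stop between vowels /e/ and /e/, so it voices to [g]. /aedkepepekem/ → aedkebebegem.
Rule 2 (post-nasal voicing): no segment meets the environment; /aedkebebegem/ is unchanged.
Rule 3 (stop-cluster i-epenthesis): /d/ and /k/ form a stop–stop cluster, so [i] is inserted between them. /aedkebebegem/ → aedikebebegem.
Rule 4 (final e-epenthesis): the form ends in the consonant /m/, so [e] is inserted word-finally. /aedikebebegem/ → aedikebebegeme.

aedikebebegeme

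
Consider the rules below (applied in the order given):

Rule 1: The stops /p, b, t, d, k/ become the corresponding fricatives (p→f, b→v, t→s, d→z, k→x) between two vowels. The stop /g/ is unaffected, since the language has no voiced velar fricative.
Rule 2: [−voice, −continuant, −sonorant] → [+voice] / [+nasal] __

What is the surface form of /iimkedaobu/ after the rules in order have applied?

iimgezaovu

Rule 1 (intervocalic spirantization): /d/ is a stop between vowels /e/ and /a/, so it spirantizes to the fricative [z]. /b/ is a stop between vowels /o/ and /u/, so it spirantizes to the fricative [v]. /iimkedaobu/ → iimkezaovu.
Rule 2 (post-nasal voicing): /k/ is a voiceless stop immediately after the nasal /m/, so it voices to [g]. /iimkezaovu/ → iimgezaovu.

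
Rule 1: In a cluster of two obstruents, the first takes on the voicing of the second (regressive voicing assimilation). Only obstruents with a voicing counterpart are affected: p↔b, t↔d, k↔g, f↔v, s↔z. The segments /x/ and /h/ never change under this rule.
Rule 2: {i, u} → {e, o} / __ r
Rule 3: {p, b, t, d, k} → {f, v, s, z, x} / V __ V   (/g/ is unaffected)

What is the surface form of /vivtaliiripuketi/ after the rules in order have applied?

Rule 1 (regressive voicing assimilation): /v/ precedes the voiceless obstruent /t/, so it devoices to [f] by assimilation. /vivtaliiripuketi/ → viftaliiripuketi.
Rule 2 (pre-rhotic lowering): /i/ is a high vowel immediately before /r/, so it lowers to [e]. /viftaliiripuketi/ → viftalieripuketi.
Rule 3 (intervocalic spirantization): /p/ is a stop between vowels /i/ and /u/, so it spirantizes to the fricative [f]. /k/ is a stop between vowels /u/ and /e/, so it spirantizes to the fricative [x]. /t/ is a stop between vowels /e/ and /i/, so it spirantizes to the fricative [s]. /viftalieripuketi/ → viftalierifuxesi.

viftalierifuxesi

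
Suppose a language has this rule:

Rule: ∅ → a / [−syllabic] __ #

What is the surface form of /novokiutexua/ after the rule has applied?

novokiutexua

No segment of /novokiutexua/ meets the structural description of the rule, so the form surfaces unchanged.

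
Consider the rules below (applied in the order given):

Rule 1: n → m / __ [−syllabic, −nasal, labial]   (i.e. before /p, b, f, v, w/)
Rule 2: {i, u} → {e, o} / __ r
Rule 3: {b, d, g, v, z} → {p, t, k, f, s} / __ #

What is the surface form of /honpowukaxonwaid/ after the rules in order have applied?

hompowukaxomwait

Rule 1 (nasal place assimilation): /n/ precedes the labial consonant /p/, so it assimilates in place to [m]. /n/ precedes the labial consonant /w/, so it assimilates in place to [m]. /honpowukaxonwaid/ → hompowukaxomwaid.
Rule 2 (pre-rhotic lowering): no segment meets the environment; /hompowukaxomwaid/ is unchanged.
Rule 3 (final devoicing): /d/ is a voiced obstruent in word-final position, so it devoices to [t]. /hompowukaxomwaid/ → hompowukaxomwait.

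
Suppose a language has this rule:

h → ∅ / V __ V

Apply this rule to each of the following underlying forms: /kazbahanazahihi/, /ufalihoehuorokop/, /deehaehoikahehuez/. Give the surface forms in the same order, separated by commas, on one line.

/kazbahanazahihi/: /h/ occurs between vowels /a/ and /a/, so it deletes. /h/ occurs between vowels /a/ and /i/, so it deletes. /h/ occurs between vowels /i/ and /i/, so it deletes. → [kazbaanazaii].
/ufalihoehuorokop/: /h/ occurs between vowels /i/ and /o/, so it deletes. /h/ occurs between vowels /e/ and /u/, so it deletes. → [ufalioeuorokop].
/deehaehoikahehuez/: /h/ occurs between vowels /e/ and /a/, so it deletes. /h/ occurs between vowels /e/ and /o/, so it deletes. /h/ occurs between vowels /a/ and /e/, so it deletes. /h/ occurs between vowels /e/ and /u/, so it deletes. → [deeaeoikaeuez].

kazbaanazaii, ufalioeuorokop, deeaeoikaeuez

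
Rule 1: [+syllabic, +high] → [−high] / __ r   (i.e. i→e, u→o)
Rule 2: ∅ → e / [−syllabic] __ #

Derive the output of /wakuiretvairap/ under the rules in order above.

wakueretvaerape

Rule 1 (pre-rhotic lowering): /i/ is a high vowel immediately before /r/, so it lowers to [e]. /i/ is a high vowel immediately before /r/, so it lowers to [e]. /wakuiretvairap/ → wakueretvaerap.
Rule 2 (final e-epenthesis): the form ends in the consonant /p/, so [e] is inserted word-finally. /wakueretvaerap/ → wakueretvaerape.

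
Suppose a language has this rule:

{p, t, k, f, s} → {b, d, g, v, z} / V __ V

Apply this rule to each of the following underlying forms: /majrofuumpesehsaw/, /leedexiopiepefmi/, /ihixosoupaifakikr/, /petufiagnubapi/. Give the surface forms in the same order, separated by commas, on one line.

majrovuumpezehsaw, leedexiobiebefmi, ihixozoubaivagikr, peduviagnubabi

/majrofuumpesehsaw/: /f/ is a voiceless obstruent between vowels /o/ and /u/, so it voices to [v]. /s/ is a voiceless obstruent between vowels /e/ and /e/, so it voices to [z]. → [majrovuumpezehsaw].
/leedexiopiepefmi/: /p/ is a voiceless obstruent between vowels /o/ and /i/, so it voices to [b]. /p/ is a voiceless obstruent between vowels /e/ and /e/, so it voices to [b]. → [leedexiobiebefmi].
/ihixosoupaifakikr/: /s/ is a voiceless obstruent between vowels /o/ and /o/, so it voices to [z]. /p/ is a voiceless obstruent between vowels /u/ and /a/, so it voices to [b]. /f/ is a voiceless obstruent between vowels /i/ and /a/, so it voices to [v]. /k/ is a voiceless obstruent between vowels /a/ and /i/, so it voices to [g]. → [ihixozoubaivagikr].
/petufiagnubapi/: /t/ is a voiceless obstruent between vowels /e/ and /u/, so it voices to [d]. /f/ is a voiceless obstruent between vowels /u/ and /i/, so it voices to [v]. /p/ is a voiceless obstruent between vowels /a/ and /i/, so it voices to [b]. → [peduviagnubabi].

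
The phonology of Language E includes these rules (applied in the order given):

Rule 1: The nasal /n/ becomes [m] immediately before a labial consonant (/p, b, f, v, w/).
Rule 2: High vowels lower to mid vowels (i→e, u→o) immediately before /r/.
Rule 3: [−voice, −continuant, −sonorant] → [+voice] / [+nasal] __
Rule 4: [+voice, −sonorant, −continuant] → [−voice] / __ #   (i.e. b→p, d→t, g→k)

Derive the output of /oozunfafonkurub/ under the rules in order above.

oozumfafongorup

Rule 1 (nasal place assimilation): /n/ precedes the labial consonant /f/, so it assimilates in place to [m]. /oozunfafonkurub/ → oozumfafonkurub.
Rule 2 (pre-rhotic lowering): /u/ is a high vowel immediately before /r/, so it lowers to [o]. /oozumfafonkurub/ → oozumfafonkorub.
Rule 3 (post-nasal voicing): /k/ is a voiceless stop immediately after the nasal /n/, so it voices to [g]. /oozumfafonkorub/ → oozumfafongorub.
Rule 4 (final devoicing): /b/ is a voiced stop in word-final position, so it devoices to [p]. /oozumfafongorub/ → oozumfafongorup.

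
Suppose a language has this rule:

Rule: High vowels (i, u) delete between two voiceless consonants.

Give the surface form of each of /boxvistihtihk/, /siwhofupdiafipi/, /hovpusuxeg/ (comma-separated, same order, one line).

boxvisththk, siwhofpdiafpi, hovpsxeg

/boxvistihtihk/: /i/ is a high vowel flanked by voiceless consonants /t/ and /h/, so it deletes. /i/ is a high vowel flanked by voiceless consonants /t/ and /h/, so it deletes. → [boxvisththk].
/siwhofupdiafipi/: /u/ is a high vowel flanked by voiceless consonants /f/ and /p/, so it deletes. /i/ is a high vowel flanked by voiceless consonants /f/ and /p/, so it deletes. → [siwhofpdiafpi].
/hovpusuxeg/: /u/ is a high vowel flanked by voiceless consonants /p/ and /s/, so it deletes. /u/ is a high vowel flanked by voiceless consonants /s/ and /x/, so it deletes. → [hovpsxeg].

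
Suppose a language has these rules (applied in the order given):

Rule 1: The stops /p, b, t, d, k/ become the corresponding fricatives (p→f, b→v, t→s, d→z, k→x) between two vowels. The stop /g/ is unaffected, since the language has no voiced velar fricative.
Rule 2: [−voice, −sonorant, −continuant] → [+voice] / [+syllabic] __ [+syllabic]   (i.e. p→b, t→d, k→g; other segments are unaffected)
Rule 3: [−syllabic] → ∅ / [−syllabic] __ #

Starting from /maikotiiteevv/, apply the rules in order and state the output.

Rule 1 (intervocalic spirantization): /k/ is a stop between vowels /i/ and /o/, so it spirantizes to the fricative [x]. /t/ is a stop between vowels /o/ and /i/, so it spirantizes to the fricative [s]. /t/ is a stop between vowels /i/ and /e/, so it spirantizes to the fricative [s]. /maikotiiteevv/ → maixosiiseevv.
Rule 2 (intervocalic voicing): no segment meets the environment; /maixosiiseevv/ is unchanged.
Rule 3 (final cluster simplification): /v/ is the second consonant of a word-final cluster /vv/, so it deletes. /maixosiiseevv/ → maixosiiseev.

maixosiiseev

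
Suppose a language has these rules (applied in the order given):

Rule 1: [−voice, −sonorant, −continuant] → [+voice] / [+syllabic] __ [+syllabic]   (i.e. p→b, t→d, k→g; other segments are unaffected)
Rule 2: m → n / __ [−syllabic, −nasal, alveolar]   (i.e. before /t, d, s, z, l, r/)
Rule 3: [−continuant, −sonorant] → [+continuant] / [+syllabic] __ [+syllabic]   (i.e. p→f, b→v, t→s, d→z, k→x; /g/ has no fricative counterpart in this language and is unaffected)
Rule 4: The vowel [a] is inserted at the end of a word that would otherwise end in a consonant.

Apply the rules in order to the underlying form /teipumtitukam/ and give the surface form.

Rule 1 (intervocalic voicing): /p/ is a voiceless stop between vowels /i/ and /u/, so it voices to [b]. /t/ is a voiceless stop between vowels /i/ and /u/, so it voices to [d]. /k/ is a voiceless stop between vowels /u/ and /a/, so it voices to [g]. /teipumtitukam/ → teibumtidugam.
Rule 2 (nasal place assimilation): /m/ precedes the alveolar consonant /t/, so it assimilates in place to [n]. /teibumtidugam/ → teibuntidugam.
Rule 3 (intervocalic spirantization): /b/ is a stop between vowels /i/ and /u/, so it spirantizes to the fricative [v]. /d/ is a stop between vowels /i/ and /u/, so it spirantizes to the fricative [z]. /teibuntidugam/ → teivuntizugam.
Rule 4 (final a-epenthesis): the form ends in the consonant /m/, so [a] is inserted word-finally. /teivuntizugam/ → teivuntizugama.

teivuntizugama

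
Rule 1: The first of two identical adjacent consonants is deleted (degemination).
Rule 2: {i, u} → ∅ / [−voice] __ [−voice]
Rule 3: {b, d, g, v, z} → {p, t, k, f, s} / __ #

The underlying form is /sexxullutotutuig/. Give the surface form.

sexulutottuik

Rule 1 (degemination): /xx/ is a geminate; the first /x/ deletes. /ll/ is a geminate; the first /l/ deletes. /sexxullutotutuig/ → sexulutotutuig.
Rule 2 (high vowel syncope): /u/ is a high vowel flanked by voiceless consonants /t/ and /t/, so it deletes. /sexulutotutuig/ → sexulutottuig.
Rule 3 (final devoicing): /g/ is a voiced obstruent in word-final position, so it devoices to [k]. /sexulutottuig/ → sexulutottuik.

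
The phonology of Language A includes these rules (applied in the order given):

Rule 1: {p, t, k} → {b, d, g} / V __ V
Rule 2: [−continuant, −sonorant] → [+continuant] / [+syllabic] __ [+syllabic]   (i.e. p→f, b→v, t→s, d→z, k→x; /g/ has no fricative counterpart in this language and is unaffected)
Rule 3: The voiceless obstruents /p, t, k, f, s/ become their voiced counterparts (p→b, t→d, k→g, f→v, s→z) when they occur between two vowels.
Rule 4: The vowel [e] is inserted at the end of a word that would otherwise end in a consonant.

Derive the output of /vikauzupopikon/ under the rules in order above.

vigauzuvovigone

Rule 1 (intervocalic voicing): /k/ is a voiceless stop between vowels /i/ and /a/, so it voices to [g]. /p/ is a voiceless stop between vowels /u/ and /o/, so it voices to [b]. /p/ is a voiceless stop between vowels /o/ and /i/, so it voices to [b]. /k/ is a voiceless stop between vowels /i/ and /o/, so it voices to [g]. /vikauzupopikon/ → vigauzubobigon.
Rule 2 (intervocalic spirantization): /b/ is a stop between vowels /u/ and /o/, so it spirantizes to the fricative [v]. /b/ is a stop between vowels /o/ and /i/, so it spirantizes to the fricative [v]. /vigauzubobigon/ → vigauzuvovigon.
Rule 3 (intervocalic voicing): no segment meets the environment; /vigauzuvovigon/ is unchanged.
Rule 4 (final e-epenthesis): the form ends in the consonant /n/, so [e] is inserted word-finally. /vigauzuvovigon/ → vigauzuvovigone.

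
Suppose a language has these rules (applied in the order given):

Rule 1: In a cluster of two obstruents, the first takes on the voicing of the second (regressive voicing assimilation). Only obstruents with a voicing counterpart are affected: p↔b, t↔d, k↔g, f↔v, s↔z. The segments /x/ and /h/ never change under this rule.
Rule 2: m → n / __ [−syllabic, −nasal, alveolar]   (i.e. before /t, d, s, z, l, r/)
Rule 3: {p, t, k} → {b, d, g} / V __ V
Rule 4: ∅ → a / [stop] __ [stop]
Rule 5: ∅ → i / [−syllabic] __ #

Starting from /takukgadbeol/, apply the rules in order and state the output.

Rule 1 (regressive voicing assimilation): /k/ precedes the voiced obstruent /g/, so it voices to [g] by assimilation. /takukgadbeol/ → takuggadbeol.
Rule 2 (nasal place assimilation): no segment meets the environment; /takuggadbeol/ is unchanged.
Rule 3 (intervocalic voicing): /k/ is a voiceless stop between vowels /a/ and /u/, so it voices to [g]. /takuggadbeol/ → taguggadbeol.
Rule 4 (stop-cluster a-epenthesis): /g/ and /g/ form a stop–stop cluster, so [a] is inserted between them. /d/ and /b/ form a stop–stop cluster, so [a] is inserted between them. /taguggadbeol/ → tagugagadabeol.
Rule 5 (final i-epenthesis): the form ends in the consonant /l/, so [i] is inserted word-finally. /tagugagadabeol/ → tagugagadabeoli.

tagugagadabeoli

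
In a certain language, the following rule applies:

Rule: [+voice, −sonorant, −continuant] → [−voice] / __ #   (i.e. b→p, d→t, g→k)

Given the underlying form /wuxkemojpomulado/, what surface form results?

No segment of /wuxkemojpomulado/ meets the structural description of the rule, so the form surfaces unchanged.

wuxkemojpomulado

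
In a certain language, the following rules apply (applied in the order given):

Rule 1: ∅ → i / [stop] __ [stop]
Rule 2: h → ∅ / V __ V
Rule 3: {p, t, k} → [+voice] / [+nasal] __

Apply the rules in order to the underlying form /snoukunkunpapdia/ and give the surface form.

snoukungunbapidia

Rule 1 (stop-cluster i-epenthesis): /p/ and /d/ form a stop–stop cluster, so [i] is inserted between them. /snoukunkunpapdia/ → snoukunkunpapidia.
Rule 2 (intervocalic h-deletion): no segment meets the environment; /snoukunkunpapidia/ is unchanged.
Rule 3 (post-nasal voicing): /k/ is a voiceless stop immediately after the nasal /n/, so it voices to [g]. /p/ is a voiceless stop immediately after the nasal /n/, so it voices to [b]. /snoukunkunpapidia/ → snoukungunbapidia.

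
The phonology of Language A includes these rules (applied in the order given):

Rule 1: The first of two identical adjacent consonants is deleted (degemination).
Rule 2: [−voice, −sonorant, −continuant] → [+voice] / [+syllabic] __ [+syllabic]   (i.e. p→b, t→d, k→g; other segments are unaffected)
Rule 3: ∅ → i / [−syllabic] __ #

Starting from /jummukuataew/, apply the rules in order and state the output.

Rule 1 (degemination): /mm/ is a geminate; the first /m/ deletes. /jummukuataew/ → jumukuataew.
Rule 2 (intervocalic voicing): /k/ is a voiceless stop between vowels /u/ and /u/, so it voices to [g]. /t/ is a voiceless stop between vowels /a/ and /a/, so it voices to [d]. /jumukuataew/ → jumuguadaew.
Rule 3 (final i-epenthesis): the form ends in the consonant /w/, so [i] is inserted word-finally. /jumuguadaew/ → jumuguadaewi.

jumuguadaewi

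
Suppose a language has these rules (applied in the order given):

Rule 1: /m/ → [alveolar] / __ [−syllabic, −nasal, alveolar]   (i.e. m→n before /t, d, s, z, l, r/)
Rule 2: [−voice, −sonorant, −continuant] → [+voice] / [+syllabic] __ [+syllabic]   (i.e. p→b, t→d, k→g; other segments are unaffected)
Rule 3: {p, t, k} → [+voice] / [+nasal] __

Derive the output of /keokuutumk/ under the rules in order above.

Rule 1 (nasal place assimilation): no segment meets the environment; /keokuutumk/ is unchanged.
Rule 2 (intervocalic voicing): /k/ is a voiceless stop between vowels /o/ and /u/, so it voices to [g]. /t/ is a voiceless stop between vowels /u/ and /u/, so it voices to [d]. /keokuutumk/ → keoguudumk.
Rule 3 (post-nasal voicing): /k/ is a voiceless stop immediately after the nasal /m/, so it voices to [g]. /keoguudumk/ → keoguudumg.

keoguudumg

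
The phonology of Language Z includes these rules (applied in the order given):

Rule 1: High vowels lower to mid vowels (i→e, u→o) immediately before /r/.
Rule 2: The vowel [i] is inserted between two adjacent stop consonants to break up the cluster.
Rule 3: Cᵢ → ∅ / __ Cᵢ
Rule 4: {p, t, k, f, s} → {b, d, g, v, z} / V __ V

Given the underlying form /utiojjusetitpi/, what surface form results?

udiojuzedidibi

Rule 1 (pre-rhotic lowering): no segment meets the environment; /utiojjusetitpi/ is unchanged.
Rule 2 (stop-cluster i-epenthesis): /t/ and /p/ form a stop–stop cluster, so [i] is inserted between them. /utiojjusetitpi/ → utiojjusetitipi.
Rule 3 (degemination): /jj/ is a geminate; the first /j/ deletes. /utiojjusetitipi/ → utiojusetitipi.
Rule 4 (intervocalic voicing): /t/ is a voiceless obstruent between vowels /u/ and /i/, so it voices to [d]. /s/ is a voiceless obstruent between vowels /u/ and /e/, so it voices to [z]. /t/ is a voiceless obstruent between vowels /e/ and /i/, so it voices to [d]. /t/ is a voiceless obstruent between vowels /i/ and /i/, so it voices to [d]. /p/ is a voiceless obstruent between vowels /i/ and /i/, so it voices to [b]. /utiojusetitipi/ → udiojuzedidibi.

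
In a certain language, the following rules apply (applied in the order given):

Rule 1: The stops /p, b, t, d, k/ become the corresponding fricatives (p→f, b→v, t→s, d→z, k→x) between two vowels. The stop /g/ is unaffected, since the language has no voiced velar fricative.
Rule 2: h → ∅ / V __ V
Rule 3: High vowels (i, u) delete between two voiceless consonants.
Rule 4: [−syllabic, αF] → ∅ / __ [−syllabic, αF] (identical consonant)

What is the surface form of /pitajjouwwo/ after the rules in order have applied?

psajouwo

Rule 1 (intervocalic spirantization): /t/ is a stop between vowels /i/ and /a/, so it spirantizes to the fricative [s]. /pitajjouwwo/ → pisajjouwwo.
Rule 2 (intervocalic h-deletion): no segment meets the environment; /pisajjouwwo/ is unchanged.
Rule 3 (high vowel syncope): /i/ is a high vowel flanked by voiceless consonants /p/ and /s/, so it deletes. /pisajjouwwo/ → psajjouwwo.
Rule 4 (degemination): /jj/ is a geminate; the first /j/ deletes. /ww/ is a geminate; the first /w/ deletes. /psajjouwwo/ → psajouwo.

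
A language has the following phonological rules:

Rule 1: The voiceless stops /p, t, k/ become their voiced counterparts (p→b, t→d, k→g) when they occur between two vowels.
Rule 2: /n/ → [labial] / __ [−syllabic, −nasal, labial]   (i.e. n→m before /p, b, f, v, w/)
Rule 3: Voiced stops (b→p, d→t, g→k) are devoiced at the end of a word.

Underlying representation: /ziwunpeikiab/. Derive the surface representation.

ziwumpeigiap

Rule 1 (intervocalic voicing): /k/ is a voiceless stop between vowels /i/ and /i/, so it voices to [g]. /ziwunpeikiab/ → ziwunpeigiab.
Rule 2 (nasal place assimilation): /n/ precedes the labial consonant /p/, so it assimilates in place to [m]. /ziwunpeigiab/ → ziwumpeigiab.
Rule 3 (final devoicing): /b/ is a voiced stop in word-final position, so it devoices to [p]. /ziwumpeigiab/ → ziwumpeigiap.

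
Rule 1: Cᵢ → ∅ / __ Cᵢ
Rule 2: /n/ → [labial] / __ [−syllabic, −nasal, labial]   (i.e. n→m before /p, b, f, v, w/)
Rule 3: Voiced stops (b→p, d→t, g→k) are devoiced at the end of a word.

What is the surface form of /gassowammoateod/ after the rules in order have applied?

Rule 1 (degemination): /ss/ is a geminate; the first /s/ deletes. /mm/ is a geminate; the first /m/ deletes. /gassowammoateod/ → gasowamoateod.
Rule 2 (nasal place assimilation): no segment meets the environment; /gasowamoateod/ is unchanged.
Rule 3 (final devoicing): /d/ is a voiced stop in word-final position, so it devoices to [t]. /gasowamoateod/ → gasowamoateot.

gasowamoateot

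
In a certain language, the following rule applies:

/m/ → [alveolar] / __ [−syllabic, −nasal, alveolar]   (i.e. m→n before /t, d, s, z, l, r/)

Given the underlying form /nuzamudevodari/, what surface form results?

nuzamudevodari

No segment of /nuzamudevodari/ meets the structural description of the rule, so the form surfaces unchanged.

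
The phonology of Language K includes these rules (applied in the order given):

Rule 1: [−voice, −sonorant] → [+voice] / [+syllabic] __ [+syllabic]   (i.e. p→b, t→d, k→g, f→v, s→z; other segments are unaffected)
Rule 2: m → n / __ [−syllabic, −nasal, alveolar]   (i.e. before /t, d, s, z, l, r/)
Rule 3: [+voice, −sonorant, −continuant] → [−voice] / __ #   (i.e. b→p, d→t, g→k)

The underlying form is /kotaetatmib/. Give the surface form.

kodaedatmip

Rule 1 (intervocalic voicing): /t/ is a voiceless obstruent between vowels /o/ and /a/, so it voices to [d]. /t/ is a voiceless obstruent between vowels /e/ and /a/, so it voices to [d]. /kotaetatmib/ → kodaedatmib.
Rule 2 (nasal place assimilation): no segment meets the environment; /kodaedatmib/ is unchanged.
Rule 3 (final devoicing): /b/ is a voiced stop in word-final position, so it devoices to [p]. /kodaedatmib/ → kodaedatmip.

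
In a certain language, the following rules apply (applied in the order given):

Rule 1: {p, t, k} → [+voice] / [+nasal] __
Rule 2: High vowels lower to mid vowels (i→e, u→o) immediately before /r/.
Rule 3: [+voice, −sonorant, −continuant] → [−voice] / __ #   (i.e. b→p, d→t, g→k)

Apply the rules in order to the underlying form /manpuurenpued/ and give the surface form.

Rule 1 (post-nasal voicing): /p/ is a voiceless stop immediately after the nasal /n/, so it voices to [b]. /p/ is a voiceless stop immediately after the nasal /n/, so it voices to [b]. /manpuurenpued/ → manbuurenbued.
Rule 2 (pre-rhotic lowering): /u/ is a high vowel immediately before /r/, so it lowers to [o]. /manbuurenbued/ → manbuorenbued.
Rule 3 (final devoicing): /d/ is a voiced stop in word-final position, so it devoices to [t]. /manbuorenbued/ → manbuorenbuet.

manbuorenbuet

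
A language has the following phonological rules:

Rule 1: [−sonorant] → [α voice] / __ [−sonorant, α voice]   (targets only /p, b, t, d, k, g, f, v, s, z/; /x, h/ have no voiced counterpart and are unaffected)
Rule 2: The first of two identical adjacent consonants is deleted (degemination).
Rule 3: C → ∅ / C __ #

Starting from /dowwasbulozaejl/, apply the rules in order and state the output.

dowazbulozaej

Rule 1 (regressive voicing assimilation): /s/ precedes the voiced obstruent /b/, so it voices to [z] by assimilation. /dowwasbulozaejl/ → dowwazbulozaejl.
Rule 2 (degemination): /ww/ is a geminate; the first /w/ deletes. /dowwazbulozaejl/ → dowazbulozaejl.
Rule 3 (final cluster simplification): /l/ is the second consonant of a word-final cluster /jl/, so it deletes. /dowazbulozaejl/ → dowazbulozaej.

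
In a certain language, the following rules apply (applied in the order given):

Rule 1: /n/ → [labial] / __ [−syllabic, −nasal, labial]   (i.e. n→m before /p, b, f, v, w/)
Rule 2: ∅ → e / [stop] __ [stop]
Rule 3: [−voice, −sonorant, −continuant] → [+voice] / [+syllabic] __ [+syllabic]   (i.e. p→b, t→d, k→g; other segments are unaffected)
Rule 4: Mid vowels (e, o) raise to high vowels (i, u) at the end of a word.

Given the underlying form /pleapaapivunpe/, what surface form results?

pleabaabivumpi

Rule 1 (nasal place assimilation): /n/ precedes the labial consonant /p/, so it assimilates in place to [m]. /pleapaapivunpe/ → pleapaapivumpe.
Rule 2 (stop-cluster e-epenthesis): no segment meets the environment; /pleapaapivumpe/ is unchanged.
Rule 3 (intervocalic voicing): /p/ is a voiceless stop between vowels /a/ and /a/, so it voices to [b]. /p/ is a voiceless stop between vowels /a/ and /i/, so it voices to [b]. /pleapaapivumpe/ → pleabaabivumpe.
Rule 4 (final vowel raising): /e/ is a mid vowel in word-final position, so it raises to [i]. /pleabaabivumpe/ → pleabaabivumpi.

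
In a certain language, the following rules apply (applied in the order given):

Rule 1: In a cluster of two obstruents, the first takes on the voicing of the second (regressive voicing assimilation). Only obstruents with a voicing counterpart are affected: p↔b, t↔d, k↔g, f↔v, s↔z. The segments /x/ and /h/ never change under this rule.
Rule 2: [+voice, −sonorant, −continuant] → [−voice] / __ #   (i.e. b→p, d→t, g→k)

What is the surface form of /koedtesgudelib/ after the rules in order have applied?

koettezgudelip

Rule 1 (regressive voicing assimilation): /d/ precedes the voiceless obstruent /t/, so it devoices to [t] by assimilation. /s/ precedes the voiced obstruent /g/, so it voices to [z] by assimilation. /koedtesgudelib/ → koettezgudelib.
Rule 2 (final devoicing): /b/ is a voiced stop in word-final position, so it devoices to [p]. /koettezgudelib/ → koettezgudelip.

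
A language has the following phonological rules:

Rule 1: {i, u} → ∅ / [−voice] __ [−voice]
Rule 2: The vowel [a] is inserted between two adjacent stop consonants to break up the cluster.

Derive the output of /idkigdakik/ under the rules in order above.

idakigadakak

Rule 1 (high vowel syncope): /i/ is a high vowel flanked by voiceless consonants /k/ and /k/, so it deletes. /idkigdakik/ → idkigdakk.
Rule 2 (stop-cluster a-epenthesis): /d/ and /k/ form a stop–stop cluster, so [a] is inserted between them. /g/ and /d/ form a stop–stop cluster, so [a] is inserted between them. /k/ and /k/ form a stop–stop cluster, so [a] is inserted between them. /idkigdakk/ → idakigadakak.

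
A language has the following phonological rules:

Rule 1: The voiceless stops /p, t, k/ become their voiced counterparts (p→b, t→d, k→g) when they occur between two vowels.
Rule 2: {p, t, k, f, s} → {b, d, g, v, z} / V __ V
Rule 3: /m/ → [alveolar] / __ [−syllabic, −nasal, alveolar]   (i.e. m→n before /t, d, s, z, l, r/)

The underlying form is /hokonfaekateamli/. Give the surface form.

hogonfaegadeanli

Rule 1 (intervocalic voicing): /k/ is a voiceless stop between vowels /o/ and /o/, so it voices to [g]. /k/ is a voiceless stop between vowels /e/ and /a/, so it voices to [g]. /t/ is a voiceless stop between vowels /a/ and /e/, so it voices to [d]. /hokonfaekateamli/ → hogonfaegadeamli.
Rule 2 (intervocalic voicing): no segment meets the environment; /hogonfaegadeamli/ is unchanged.
Rule 3 (nasal place assimilation): /m/ precedes the alveolar consonant /l/, so it assimilates in place to [n]. /hogonfaegadeamli/ → hogonfaegadeanli.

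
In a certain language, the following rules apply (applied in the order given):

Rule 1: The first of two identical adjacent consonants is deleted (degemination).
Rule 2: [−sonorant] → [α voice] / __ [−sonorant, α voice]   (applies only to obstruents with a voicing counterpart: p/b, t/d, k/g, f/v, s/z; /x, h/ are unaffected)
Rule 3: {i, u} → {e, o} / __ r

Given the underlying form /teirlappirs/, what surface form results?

Rule 1 (degemination): /pp/ is a geminate; the first /p/ deletes. /teirlappirs/ → teirlapirs.
Rule 2 (regressive voicing assimilation): no segment meets the environment; /teirlapirs/ is unchanged.
Rule 3 (pre-rhotic lowering): /i/ is a high vowel immediately before /r/, so it lowers to [e]. /i/ is a high vowel immediately before /r/, so it lowers to [e]. /teirlapirs/ → teerlapers.

teerlapers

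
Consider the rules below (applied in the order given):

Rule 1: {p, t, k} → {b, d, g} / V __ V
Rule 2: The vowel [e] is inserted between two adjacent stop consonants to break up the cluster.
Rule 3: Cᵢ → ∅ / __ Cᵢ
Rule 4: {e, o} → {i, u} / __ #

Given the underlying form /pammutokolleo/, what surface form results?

pamudogoleu

Rule 1 (intervocalic voicing): /t/ is a voiceless stop between vowels /u/ and /o/, so it voices to [d]. /k/ is a voiceless stop between vowels /o/ and /o/, so it voices to [g]. /pammutokolleo/ → pammudogolleo.
Rule 2 (stop-cluster e-epenthesis): no segment meets the environment; /pammudogolleo/ is unchanged.
Rule 3 (degemination): /mm/ is a geminate; the first /m/ deletes. /ll/ is a geminate; the first /l/ deletes. /pammudogolleo/ → pamudogoleo.
Rule 4 (final vowel raising): /o/ is a mid vowel in word-final position, so it raises to [u]. /pamudogoleo/ → pamudogoleu.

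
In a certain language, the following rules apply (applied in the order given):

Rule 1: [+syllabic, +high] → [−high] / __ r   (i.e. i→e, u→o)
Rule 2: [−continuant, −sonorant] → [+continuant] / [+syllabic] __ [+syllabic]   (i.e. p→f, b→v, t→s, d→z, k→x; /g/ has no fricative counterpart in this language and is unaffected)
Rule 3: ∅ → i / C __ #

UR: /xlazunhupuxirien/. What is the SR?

Rule 1 (pre-rhotic lowering): /i/ is a high vowel immediately before /r/, so it lowers to [e]. /xlazunhupuxirien/ → xlazunhupuxerien.
Rule 2 (intervocalic spirantization): /p/ is a stop between vowels /u/ and /u/, so it spirantizes to the fricative [f]. /xlazunhupuxerien/ → xlazunhufuxerien.
Rule 3 (final i-epenthesis): the form ends in the consonant /n/, so [i] is inserted word-finally. /xlazunhufuxerien/ → xlazunhufuxerieni.

xlazunhufuxerieni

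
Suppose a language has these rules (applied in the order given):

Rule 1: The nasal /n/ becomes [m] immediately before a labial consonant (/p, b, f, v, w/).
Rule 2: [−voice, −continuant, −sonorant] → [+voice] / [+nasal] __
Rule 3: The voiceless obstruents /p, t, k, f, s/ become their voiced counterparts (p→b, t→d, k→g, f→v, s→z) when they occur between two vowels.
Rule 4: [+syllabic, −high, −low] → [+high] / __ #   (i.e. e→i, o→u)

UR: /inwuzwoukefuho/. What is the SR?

imwuzwougevuhu

Rule 1 (nasal place assimilation): /n/ precedes the labial consonant /w/, so it assimilates in place to [m]. /inwuzwoukefuho/ → imwuzwoukefuho.
Rule 2 (post-nasal voicing): no segment meets the environment; /imwuzwoukefuho/ is unchanged.
Rule 3 (intervocalic voicing): /k/ is a voiceless obstruent between vowels /u/ and /e/, so it voices to [g]. /f/ is a voiceless obstruent between vowels /e/ and /u/, so it voices to [v]. /imwuzwoukefuho/ → imwuzwougevuho.
Rule 4 (final vowel raising): /o/ is a mid vowel in word-final position, so it raises to [u]. /imwuzwougevuho/ → imwuzwougevuhu.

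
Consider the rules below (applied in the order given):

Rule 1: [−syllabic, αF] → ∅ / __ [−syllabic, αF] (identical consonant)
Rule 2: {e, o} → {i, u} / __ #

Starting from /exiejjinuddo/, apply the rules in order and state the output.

Rule 1 (degemination): /jj/ is a geminate; the first /j/ deletes. /dd/ is a geminate; the first /d/ deletes. /exiejjinuddo/ → exiejinudo.
Rule 2 (final vowel raising): /o/ is a mid vowel in word-final position, so it raises to [u]. /exiejinudo/ → exiejinudu.

exiejinudu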